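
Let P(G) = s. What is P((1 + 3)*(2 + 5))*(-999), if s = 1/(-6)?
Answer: 333/2 ≈ 166.50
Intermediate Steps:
s = -⅙ (s = 1*(-⅙) = -⅙ ≈ -0.16667)
P(G) = -⅙
P((1 + 3)*(2 + 5))*(-999) = -⅙*(-999) = 333/2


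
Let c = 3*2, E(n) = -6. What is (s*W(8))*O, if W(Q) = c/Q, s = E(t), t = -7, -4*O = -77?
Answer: -693/8 ≈ -86.625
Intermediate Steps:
O = 77/4 (O = -1/4*(-77) = 77/4 ≈ 19.250)
s = -6
c = 6
W(Q) = 6/Q
(s*W(8))*O = -36/8*(77/4) = -6*3/4*(77/4) = -9/2*77/4 = -693/8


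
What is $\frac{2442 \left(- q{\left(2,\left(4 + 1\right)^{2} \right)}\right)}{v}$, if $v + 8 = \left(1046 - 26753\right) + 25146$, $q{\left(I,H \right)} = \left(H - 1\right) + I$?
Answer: $\frac{63492}{569} \approx 111.59$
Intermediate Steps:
$q{\left(I,H \right)} = -1 + H + I$ ($q{\left(I,H \right)} = \left(-1 + H\right) + I = -1 + H + I$)
$v = -569$ ($v = -8 + \left(\left(1046 - 26753\right) + 25146\right) = -8 + \left(-25707 + 25146\right) = -8 - 561 = -569$)
$\frac{2442 \left(- q{\left(2,\left(4 + 1\right)^{2} \right)}\right)}{v} = \frac{2442 \left(- (-1 + \left(4 + 1\right)^{2} + 2)\right)}{-569} = 2442 \left(- (-1 + 5^{2} + 2)\right) \left(- \frac{1}{569}\right) = 2442 \left(- (-1 + 25 + 2)\right) \left(- \frac{1}{569}\right) = 2442 \left(\left(-1\right) 26\right) \left(- \frac{1}{569}\right) = 2442 \left(-26\right) \left(- \frac{1}{569}\right) = \left(-63492\right) \left(- \frac{1}{569}\right) = \frac{63492}{569}$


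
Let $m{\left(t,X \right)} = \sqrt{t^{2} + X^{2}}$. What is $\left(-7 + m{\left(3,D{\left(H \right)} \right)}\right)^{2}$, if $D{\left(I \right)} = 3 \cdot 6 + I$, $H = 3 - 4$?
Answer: $\left(7 - \sqrt{298}\right)^{2} \approx 105.32$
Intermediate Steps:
$H = -1$ ($H = 3 - 4 = -1$)
$D{\left(I \right)} = 18 + I$
$m{\left(t,X \right)} = \sqrt{X^{2} + t^{2}}$
$\left(-7 + m{\left(3,D{\left(H \right)} \right)}\right)^{2} = \left(-7 + \sqrt{\left(18 - 1\right)^{2} + 3^{2}}\right)^{2} = \left(-7 + \sqrt{17^{2} + 9}\right)^{2} = \left(-7 + \sqrt{289 + 9}\right)^{2} = \left(-7 + \sqrt{298}\right)^{2}$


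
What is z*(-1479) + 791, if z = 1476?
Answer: -2182213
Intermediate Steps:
z*(-1479) + 791 = 1476*(-1479) + 791 = -2183004 + 791 = -2182213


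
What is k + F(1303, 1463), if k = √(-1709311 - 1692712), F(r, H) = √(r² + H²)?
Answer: √3838178 + I*√3402023 ≈ 1959.1 + 1844.5*I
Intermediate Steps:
F(r, H) = √(H² + r²)
k = I*√3402023 (k = √(-3402023) = I*√3402023 ≈ 1844.5*I)
k + F(1303, 1463) = I*√3402023 + √(1463² + 1303²) = I*√3402023 + √(2140369 + 1697809) = I*√3402023 + √3838178 = √3838178 + I*√3402023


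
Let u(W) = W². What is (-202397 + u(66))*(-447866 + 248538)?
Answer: 39475116448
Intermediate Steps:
(-202397 + u(66))*(-447866 + 248538) = (-202397 + 66²)*(-447866 + 248538) = (-202397 + 4356)*(-199328) = -198041*(-199328) = 39475116448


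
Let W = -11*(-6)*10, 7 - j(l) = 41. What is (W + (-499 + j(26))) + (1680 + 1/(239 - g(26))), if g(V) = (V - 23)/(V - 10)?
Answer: 6904563/3821 ≈ 1807.0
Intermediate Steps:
j(l) = -34 (j(l) = 7 - 1*41 = 7 - 41 = -34)
g(V) = (-23 + V)/(-10 + V)
W = 660 (W = 66*10 = 660)
(W + (-499 + j(26))) + (1680 + 1/(239 - g(26))) = (660 + (-499 - 34)) + (1680 + 1/(239 - (-23 + 26)/(-10 + 26))) = (660 - 533) + (1680 + 1/(239 - 3/16)) = 127 + (1680 + 1/(239 - 3/16)) = 127 + (1680 + 1/(3821/16)) = 127 + (1680 + 16/3821) = 127 + 6419296/3821 = 6904563/3821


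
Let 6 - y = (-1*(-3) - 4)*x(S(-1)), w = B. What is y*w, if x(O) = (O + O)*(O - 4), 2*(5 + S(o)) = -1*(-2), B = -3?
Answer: -210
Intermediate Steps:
S(o) = -4 (S(o) = -5 + (-1*(-2))/2 = -5 + (½)*2 = -5 + 1 = -4)
w = -3
x(O) = 2*O*(-4 + O) (x(O) = (2*O)*(-4 + O) = 2*O*(-4 + O))
y = 70 (y = 6 - (-1*(-3) - 4)*2*(-4)*(-4 - 4) = 6 - (3 - 4)*2*(-4)*(-8) = 6 - (-1)*64 = 6 - 1*(-64) = 6 + 64 = 70)
y*w = 70*(-3) = -210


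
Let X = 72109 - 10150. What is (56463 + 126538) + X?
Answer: 244960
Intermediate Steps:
X = 61959
(56463 + 126538) + X = (56463 + 126538) + 61959 = 183001 + 61959 = 244960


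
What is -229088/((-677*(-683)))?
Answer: -229088/462391 ≈ -0.49544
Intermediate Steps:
-229088/((-677*(-683))) = -229088/462391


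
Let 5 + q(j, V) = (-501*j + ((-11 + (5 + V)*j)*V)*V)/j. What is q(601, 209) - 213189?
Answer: 5489076948/601 ≈ 9.1332e+6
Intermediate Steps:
q(j, V) = -5 + (-501*j + V²*(-11 + j*(5 + V)))/j (q(j, V) = -5 + (-501*j + ((-11 + (5 + V)*j)*V)*V)/j = -5 + (-501*j + ((-11 + j*(5 + V))*V)*V)/j = -5 + (-501*j + (V*(-11 + j*(5 + V)))*V)/j = -5 + (-501*j + V²*(-11 + j*(5 + V)))/j)
q(601, 209) - 213189 = (-506 + 209³ + 5*209² - 11*209²/601) - 213189 = (-506 + 9129329 + 5*43681 - 11*43681*1/601) - 213189 = (-506 + 9129329 + 218405 - 480491/601) - 213189 = 5617203537/601 - 213189 = 5489076948/601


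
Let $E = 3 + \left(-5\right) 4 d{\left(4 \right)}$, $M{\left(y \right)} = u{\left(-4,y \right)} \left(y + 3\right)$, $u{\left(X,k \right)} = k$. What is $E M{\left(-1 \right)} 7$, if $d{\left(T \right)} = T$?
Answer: $1078$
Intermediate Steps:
$M{\left(y \right)} = y \left(3 + y\right)$ ($M{\left(y \right)} = y \left(y + 3\right) = y \left(3 + y\right)$)
$E = -77$ ($E = 3 + \left(-5\right) 4 \cdot 4 = 3 - 80 = -77$)
$E M{\left(-1 \right)} 7 = - 77 \left(- (3 - 1)\right) 7 = - 77 \left(\left(-1\right) 2\right) 7 = \left(-77\right) \left(-2\right) 7 = 154 \cdot 7 = 1078$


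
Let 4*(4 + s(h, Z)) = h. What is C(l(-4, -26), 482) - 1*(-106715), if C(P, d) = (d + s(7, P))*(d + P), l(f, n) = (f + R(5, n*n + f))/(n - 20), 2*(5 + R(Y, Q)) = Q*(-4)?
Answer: 64780035/184 ≈ 3.5207e+5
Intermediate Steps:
R(Y, Q) = -5 - 2*Q (R(Y, Q) = -5 + (Q*(-4))/2 = -5 + (-4*Q)/2 = -5 - 2*Q)
s(h, Z) = -4 + h/4
l(f, n) = (-5 - f - 2*n²)/(-20 + n) (l(f, n) = (f + (-5 - 2*(n*n + f)))/(n - 20) = (f + (-5 - 2*(n² + f)))/(-20 + n) = (f + (-5 - 2*(f + n²)))/(-20 + n) = (f + (-5 + (-2*f - 2*n²)))/(-20 + n) = (f + (-5 - 2*f - 2*n²))/(-20 + n) = (-5 - f - 2*n²)/(-20 + n))
C(P, d) = (-9/4 + d)*(P + d) (C(P, d) = (d + (-4 + (¼)*7))*(d + P) = (d + (-4 + 7/4))*(P + d) = (d - 9/4)*(P + d) = (-9/4 + d)*(P + d))
C(l(-4, -26), 482) - 1*(-106715) = (482² - 9*(-5 - 1*(-4) - 2*(-26)²)/(4*(-20 - 26)) - 9/4*482 + ((-5 - 1*(-4) - 2*(-26)²)/(-20 - 26))*482) - 1*(-106715) = (232324 - 9*(-5 + 4 - 2*676)/(4*(-46)) - 2169/2 + ((-5 + 4 - 2*676)/(-46))*482) + 106715 = (232324 - (-9)*(-5 + 4 - 1352)/184 - 2169/2 - (-5 + 4 - 1352)/46*482) + 106715 = (232324 - (-9)*(-1353)/184 - 2169/2 - 1/46*(-1353)*482) + 106715 = (232324 - 9/4*1353/46 - 2169/2 + (1353/46)*482) + 106715 = (232324 - 12177/184 - 2169/2 + 326073/23) + 106715 = 45144475/184 + 106715 = 64780035/184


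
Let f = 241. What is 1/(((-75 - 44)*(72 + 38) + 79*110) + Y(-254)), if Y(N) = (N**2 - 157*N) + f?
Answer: 1/100235 ≈ 9.9766e-6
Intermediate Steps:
Y(N) = 241 + N**2 - 157*N (Y(N) = (N**2 - 157*N) + 241 = 241 + N**2 - 157*N)
1/(((-75 - 44)*(72 + 38) + 79*110) + Y(-254)) = 1/(((-75 - 44)*(72 + 38) + 79*110) + (241 + (-254)**2 - 157*(-254))) = 1/((-119*110 + 8690) + (241 + 64516 + 39878)) = 1/((-13090 + 8690) + 104635) = 1/(-4400 + 104635) = 1/100235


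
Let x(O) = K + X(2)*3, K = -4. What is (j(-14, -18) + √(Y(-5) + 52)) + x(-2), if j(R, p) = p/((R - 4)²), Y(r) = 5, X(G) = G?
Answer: 35/18 + √57 ≈ 9.4943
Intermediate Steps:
x(O) = 2 (x(O) = -4 + 2*3 = -4 + 6 = 2)
j(R, p) = p/(-4 + R)² (j(R, p) = p/((-4 + R)²) = p/(-4 + R)²)
(j(-14, -18) + √(Y(-5) + 52)) + x(-2) = (-18/(-4 - 14)² + √(5 + 52)) + 2 = (-18/(-18)² + √57) + 2 = (-18*1/324 + √57) + 2 = (-1/18 + √57) + 2 = 35/18 + √57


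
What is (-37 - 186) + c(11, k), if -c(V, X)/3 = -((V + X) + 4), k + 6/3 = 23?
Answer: -115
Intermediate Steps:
k = 21 (k = -2 + 23 = 21)
c(V, X) = 12 + 3*V + 3*X (c(V, X) = -(-3)*((V + X) + 4) = -(-3)*(4 + V + X) = -3*(-4 - V - X) = 12 + 3*V + 3*X)
(-37 - 186) + c(11, k) = (-37 - 186) + (12 + 3*11 + 3*21) = -223 + (12 + 33 + 63) = -223 + 108 = -115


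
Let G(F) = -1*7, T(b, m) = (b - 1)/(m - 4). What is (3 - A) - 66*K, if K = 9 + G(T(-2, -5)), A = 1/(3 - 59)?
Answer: -7223/56 ≈ -128.98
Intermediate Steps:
T(b, m) = (-1 + b)/(-4 + m)
G(F) = -7
A = -1/56 (A = 1/(-56) = -1/56 ≈ -0.017857)
K = 2 (K = 9 - 7 = 2)
(3 - A) - 66*K = (3 - 1*(-1/56)) - 66*2 = (3 + 1/56) - 132 = 169/56 - 132 = -7223/56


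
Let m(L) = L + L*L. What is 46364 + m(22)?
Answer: 46870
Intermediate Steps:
m(L) = L + L²
46364 + m(22) = 46364 + 22*(1 + 22) = 46364 + 22*23 = 46364 + 506 = 46870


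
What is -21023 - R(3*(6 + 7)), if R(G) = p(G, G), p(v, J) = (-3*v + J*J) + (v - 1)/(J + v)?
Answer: -874672/39 ≈ -22428.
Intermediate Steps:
p(v, J) = J**2 - 3*v + (-1 + v)/(J + v) (p(v, J) = (-3*v + J**2) + (-1 + v)/(J + v) = (J**2 - 3*v) + (-1 + v)/(J + v) = J**2 - 3*v + (-1 + v)/(J + v))
R(G) = (-1 + G - 6*G**2 + 2*G**3)/(2*G) (R(G) = (-1 + G + G**3 - 3*G**2 + G*G**2 - 3*G*G)/(G + G) = (-1 + G + G**3 - 3*G**2 + G**3 - 3*G**2)/((2*G)) = (1/(2*G))*(-1 + G - 6*G**2 + 2*G**3) = (-1 + G - 6*G**2 + 2*G**3)/(2*G))
-21023 - R(3*(6 + 7)) = -21023 - (1/2 + (3*(6 + 7))**2 - 9*(6 + 7) - 1/(3*(6 + 7))/2) = -21023 - (1/2 + (3*13)**2 - 9*13 - 1/(2*(3*13))) = -21023 - (1/2 + 39**2 - 3*39 - 1/2/39) = -21023 - (1/2 + 1521 - 117 - 1/2*1/39) = -21023 - (1/2 + 1521 - 117 - 1/78) = -21023 - 1*54775/39 = -21023 - 54775/39 = -874672/39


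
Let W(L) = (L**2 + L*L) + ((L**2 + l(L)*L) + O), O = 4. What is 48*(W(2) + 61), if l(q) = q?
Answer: 3888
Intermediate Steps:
W(L) = 4 + 4*L**2 (W(L) = (L**2 + L*L) + ((L**2 + L*L) + 4) = (L**2 + L**2) + ((L**2 + L**2) + 4) = 2*L**2 + (2*L**2 + 4) = 2*L**2 + (4 + 2*L**2) = 4 + 4*L**2)
48*(W(2) + 61) = 48*((4 + 4*2**2) + 61) = 48*((4 + 4*4) + 61) = 48*((4 + 16) + 61) = 48*(20 + 61) = 48*81 = 3888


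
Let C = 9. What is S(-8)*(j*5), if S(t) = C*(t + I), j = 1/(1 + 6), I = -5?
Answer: -585/7 ≈ -83.571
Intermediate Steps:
j = ⅐ (j = 1/7 = ⅐ ≈ 0.14286)
S(t) = -45 + 9*t (S(t) = 9*(t - 5) = 9*(-5 + t) = -45 + 9*t)
S(-8)*(j*5) = (-45 + 9*(-8))*((⅐)*5) = (-45 - 72)*(5/7) = -117*5/7 = -585/7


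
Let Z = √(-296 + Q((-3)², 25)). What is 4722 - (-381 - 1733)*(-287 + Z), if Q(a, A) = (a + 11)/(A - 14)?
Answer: -601996 + 4228*I*√8899/11 ≈ -6.02e+5 + 36259.0*I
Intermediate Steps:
Q(a, A) = (11 + a)/(-14 + A)
Z = 2*I*√8899/11 (Z = √(-296 + (11 + (-3)²)/(-14 + 25)) = √(-296 + (11 + 9)/11) = √(-296 + (1/11)*20) = √(-296 + 20/11) = √(-3236/11) = 2*I*√8899/11 ≈ 17.152*I)
4722 - (-381 - 1733)*(-287 + Z) = 4722 - (-381 - 1733)*(-287 + 2*I*√8899/11) = 4722 - (-2114)*(-287 + 2*I*√8899/11) = 4722 - (606718 - 4228*I*√8899/11) = 4722 + (-606718 + 4228*I*√8899/11) = -601996 + 4228*I*√8899/11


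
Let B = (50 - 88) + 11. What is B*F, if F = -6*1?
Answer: 162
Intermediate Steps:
F = -6
B = -27 (B = -38 + 11 = -27)
B*F = -27*(-6) = 162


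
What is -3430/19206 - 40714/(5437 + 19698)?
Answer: -39462097/21942855 ≈ -1.7984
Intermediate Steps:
-3430/19206 - 40714/(5437 + 19698) = -3430*1/19206 - 40714/25135 = -1715/9603 - 40714*1/25135 = -1715/9603 - 40714/25135 = -39462097/21942855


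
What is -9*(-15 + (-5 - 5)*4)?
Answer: 495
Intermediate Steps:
-9*(-15 + (-5 - 5)*4) = -9*(-15 - 10*4) = -9*(-15 - 40) = -9*(-55) = 495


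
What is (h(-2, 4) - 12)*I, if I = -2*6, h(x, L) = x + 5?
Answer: 108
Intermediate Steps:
h(x, L) = 5 + x
I = -12
(h(-2, 4) - 12)*I = ((5 - 2) - 12)*(-12) = (3 - 12)*(-12) = -9*(-12) = 108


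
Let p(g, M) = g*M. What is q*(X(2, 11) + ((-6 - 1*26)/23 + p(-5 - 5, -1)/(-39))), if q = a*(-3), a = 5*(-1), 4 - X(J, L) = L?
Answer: -38785/299 ≈ -129.72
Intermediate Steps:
X(J, L) = 4 - L
a = -5
p(g, M) = M*g
q = 15 (q = -5*(-3) = 15)
q*(X(2, 11) + ((-6 - 1*26)/23 + p(-5 - 5, -1)/(-39))) = 15*((4 - 1*11) + ((-6 - 1*26)/23 - (-5 - 5)/(-39))) = 15*((4 - 11) + ((-6 - 26)*(1/23) - 1*(-10)*(-1/39))) = 15*(-7 + (-32*1/23 + 10*(-1/39))) = 15*(-7 + (-32/23 - 10/39)) = 15*(-7 - 1478/897) = 15*(-7757/897) = -38785/299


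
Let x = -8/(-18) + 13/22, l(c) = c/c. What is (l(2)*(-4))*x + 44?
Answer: 3946/99 ≈ 39.859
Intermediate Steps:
l(c) = 1
x = 205/198 (x = -8*(-1/18) + 13*(1/22) = 4/9 + 13/22 = 205/198 ≈ 1.0354)
(l(2)*(-4))*x + 44 = (1*(-4))*(205/198) + 44 = -4*205/198 + 44 = -410/99 + 44 = 3946/99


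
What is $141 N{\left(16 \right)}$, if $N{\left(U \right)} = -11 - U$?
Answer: $-3807$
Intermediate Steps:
$141 N{\left(16 \right)} = 141 \left(-11 - 16\right) = 141 \left(-27\right) = -3807$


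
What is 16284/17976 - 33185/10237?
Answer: -35819521/15335026 ≈ -2.3358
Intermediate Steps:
16284/17976 - 33185/10237 = 16284*(1/17976) - 33185*1/10237 = 1357/1498 - 33185/10237 = -35819521/15335026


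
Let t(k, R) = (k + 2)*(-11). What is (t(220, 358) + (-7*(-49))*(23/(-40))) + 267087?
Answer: 10577911/40 ≈ 2.6445e+5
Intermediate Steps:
t(k, R) = -22 - 11*k (t(k, R) = (2 + k)*(-11) = -22 - 11*k)
(t(220, 358) + (-7*(-49))*(23/(-40))) + 267087 = ((-22 - 11*220) + (-7*(-49))*(23/(-40))) + 267087 = ((-22 - 2420) + 343*(23*(-1/40))) + 267087 = (-2442 + 343*(-23/40)) + 267087 = (-2442 - 7889/40) + 267087 = -105569/40 + 267087 = 10577911/40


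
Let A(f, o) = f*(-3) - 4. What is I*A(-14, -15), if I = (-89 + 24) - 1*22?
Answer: -3306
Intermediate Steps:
A(f, o) = -4 - 3*f (A(f, o) = -3*f - 4 = -4 - 3*f)
I = -87 (I = -65 - 22 = -87)
I*A(-14, -15) = -87*(-4 - 3*(-14)) = -87*(-4 + 42) = -87*38 = -3306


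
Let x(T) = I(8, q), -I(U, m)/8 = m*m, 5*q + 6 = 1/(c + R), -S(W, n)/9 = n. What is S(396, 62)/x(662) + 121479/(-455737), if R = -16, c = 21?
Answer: 79060484019/1533099268 ≈ 51.569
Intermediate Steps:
S(W, n) = -9*n
q = -29/25 (q = -6/5 + 1/(5*(21 - 16)) = -6/5 + (⅕)/5 = -6/5 + (⅕)*(⅕) = -6/5 + 1/25 = -29/25 ≈ -1.1600)
I(U, m) = -8*m² (I(U, m) = -8*m*m = -8*m²)
x(T) = -6728/625 (x(T) = -8*(-29/25)² = -8*841/625 = -6728/625)
S(396, 62)/x(662) + 121479/(-455737) = (-9*62)/(-6728/625) + 121479/(-455737) = -558*(-625/6728) + 121479*(-1/455737) = 174375/3364 - 121479/455737 = 79060484019/1533099268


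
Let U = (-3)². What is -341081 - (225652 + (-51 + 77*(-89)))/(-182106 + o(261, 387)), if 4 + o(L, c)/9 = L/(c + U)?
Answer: -911136358345/2671329 ≈ -3.4108e+5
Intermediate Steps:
U = 9
o(L, c) = -36 + 9*L/(9 + c) (o(L, c) = -36 + 9*(L/(c + 9)) = -36 + 9*(L/(9 + c)) = -36 + 9*L/(9 + c))
-341081 - (225652 + (-51 + 77*(-89)))/(-182106 + o(261, 387)) = -341081 - (225652 + (-51 + 77*(-89)))/(-182106 + 9*(-36 + 261 - 4*387)/(9 + 387)) = -341081 - (225652 + (-51 - 6853))/(-182106 + 9*(-36 + 261 - 1548)/396) = -341081 - (225652 - 6904)/(-182106 + 9*(1/396)*(-1323)) = -341081 - 218748/(-182106 - 1323/44) = -341081 - 218748/(-8013987/44) = -341081 - 218748*(-44)/8013987 = -341081 - 1*(-3208304/2671329) = -341081 + 3208304/2671329 = -911136358345/2671329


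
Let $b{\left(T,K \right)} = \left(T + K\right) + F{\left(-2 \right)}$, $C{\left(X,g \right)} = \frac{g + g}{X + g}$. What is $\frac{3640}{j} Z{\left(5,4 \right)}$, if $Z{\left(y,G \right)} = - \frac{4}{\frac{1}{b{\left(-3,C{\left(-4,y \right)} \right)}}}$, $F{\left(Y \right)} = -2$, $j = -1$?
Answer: $72800$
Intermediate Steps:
$C{\left(X,g \right)} = \frac{2 g}{X + g}$
$b{\left(T,K \right)} = -2 + K + T$ ($b{\left(T,K \right)} = \left(T + K\right) - 2 = \left(K + T\right) - 2 = -2 + K + T$)
$Z{\left(y,G \right)} = 20 - \frac{8 y}{-4 + y}$ ($Z{\left(y,G \right)} = - \frac{4}{\frac{1}{-2 + \frac{2 y}{-4 + y} - 3}} = - \frac{4}{\frac{1}{-5 + \frac{2 y}{-4 + y}}} = - 4 \left(-5 + \frac{2 y}{-4 + y}\right) = 20 - \frac{8 y}{-4 + y}$)
$\frac{3640}{j} Z{\left(5,4 \right)} = \frac{3640}{-1} \frac{4 \left(-20 + 3 \cdot 5\right)}{-4 + 5} = 3640 \left(-1\right) \frac{4 \left(-20 + 15\right)}{1} = - 3640 \cdot 4 \cdot 1 \left(-5\right) = \left(-3640\right) \left(-20\right) = 72800$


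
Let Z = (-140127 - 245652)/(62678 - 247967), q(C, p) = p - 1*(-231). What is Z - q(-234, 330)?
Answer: -34520450/61763 ≈ -558.92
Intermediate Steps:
q(C, p) = 231 + p (q(C, p) = p + 231 = 231 + p)
Z = 128593/61763 (Z = -385779/(-185289) = -385779*(-1/185289) = 128593/61763 ≈ 2.0820)
Z - q(-234, 330) = 128593/61763 - (231 + 330) = 128593/61763 - 1*561 = 128593/61763 - 561 = -34520450/61763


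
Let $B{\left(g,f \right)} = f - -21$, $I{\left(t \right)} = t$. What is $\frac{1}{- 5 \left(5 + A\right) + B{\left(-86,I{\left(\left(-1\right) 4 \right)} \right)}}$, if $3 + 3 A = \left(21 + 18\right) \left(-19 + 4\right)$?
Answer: $\frac{1}{972} \approx 0.0010288$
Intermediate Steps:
$A = -196$ ($A = -1 + \frac{\left(21 + 18\right) \left(-19 + 4\right)}{3} = -1 + \frac{39 \left(-15\right)}{3} = -1 + \frac{1}{3} \left(-585\right) = -1 - 195 = -196$)
$B{\left(g,f \right)} = 21 + f$ ($B{\left(g,f \right)} = f + 21 = 21 + f$)
$\frac{1}{- 5 \left(5 + A\right) + B{\left(-86,I{\left(\left(-1\right) 4 \right)} \right)}} = \frac{1}{- 5 \left(5 - 196\right) + \left(21 - 4\right)} = \frac{1}{\left(-5\right) \left(-191\right) + \left(21 - 4\right)} = \frac{1}{955 + 17} = \frac{1}{972}$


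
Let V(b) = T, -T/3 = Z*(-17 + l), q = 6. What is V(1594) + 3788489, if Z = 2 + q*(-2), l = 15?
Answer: 3788429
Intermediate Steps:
Z = -10 (Z = 2 + 6*(-2) = 2 - 12 = -10)
T = -60 (T = -(-30)*(-17 + 15) = -(-30)*(-2) = -3*20 = -60)
V(b) = -60
V(1594) + 3788489 = -60 + 3788489 = 3788429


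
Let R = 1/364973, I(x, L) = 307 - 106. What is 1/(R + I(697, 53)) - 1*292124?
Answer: -21430091830203/73359574 ≈ -2.9212e+5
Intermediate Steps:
I(x, L) = 201
R = 1/364973 ≈ 2.7399e-6
1/(R + I(697, 53)) - 1*292124 = 1/(1/364973 + 201) - 1*292124 = 1/(73359574/364973) - 292124 = 364973/73359574 - 292124 = -21430091830203/73359574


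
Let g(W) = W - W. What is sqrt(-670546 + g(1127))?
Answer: I*sqrt(670546) ≈ 818.87*I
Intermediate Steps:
g(W) = 0
sqrt(-670546 + g(1127)) = sqrt(-670546 + 0) = sqrt(-670546) = I*sqrt(670546)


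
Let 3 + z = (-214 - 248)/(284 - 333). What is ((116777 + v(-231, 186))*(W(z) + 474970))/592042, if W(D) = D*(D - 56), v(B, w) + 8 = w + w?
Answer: 2724455421015/29010058 ≈ 93914.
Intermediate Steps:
v(B, w) = -8 + 2*w (v(B, w) = -8 + (w + w) = -8 + 2*w)
z = 45/7 (z = -3 + (-214 - 248)/(284 - 333) = -3 - 462/(-49) = -3 - 462*(-1/49) = -3 + 66/7 = 45/7 ≈ 6.4286)
W(D) = D*(-56 + D)
((116777 + v(-231, 186))*(W(z) + 474970))/592042 = ((116777 + (-8 + 2*186))*(45*(-56 + 45/7)/7 + 474970))/592042 = ((116777 + (-8 + 372))*((45/7)*(-347/7) + 474970))*(1/592042) = ((116777 + 364)*(-15615/49 + 474970))*(1/592042) = (117141*(23257915/49))*(1/592042) = (2724455421015/49)*(1/592042) = 2724455421015/29010058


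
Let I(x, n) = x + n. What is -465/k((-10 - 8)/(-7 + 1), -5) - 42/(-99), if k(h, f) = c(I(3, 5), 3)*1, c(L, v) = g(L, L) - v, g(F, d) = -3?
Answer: 5143/66 ≈ 77.924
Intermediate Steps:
I(x, n) = n + x
c(L, v) = -3 - v
k(h, f) = -6 (k(h, f) = (-3 - 1*3)*1 = (-3 - 3)*1 = -6*1 = -6)
-465/k((-10 - 8)/(-7 + 1), -5) - 42/(-99) = -465/(-6) - 42/(-99) = -465*(-⅙) - 42*(-1/99) = 155/2 + 14/33 = 5143/66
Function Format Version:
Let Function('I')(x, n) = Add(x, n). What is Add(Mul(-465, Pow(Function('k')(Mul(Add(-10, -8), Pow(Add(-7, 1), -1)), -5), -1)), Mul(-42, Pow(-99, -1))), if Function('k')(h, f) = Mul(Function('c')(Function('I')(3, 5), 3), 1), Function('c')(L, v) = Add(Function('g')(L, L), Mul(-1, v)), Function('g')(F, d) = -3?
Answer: Rational(5143, 66) ≈ 77.924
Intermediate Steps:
Function('I')(x, n) = Add(n, x)
Function('c')(L, v) = Add(-3, Mul(-1, v))
Function('k')(h, f) = -6 (Function('k')(h, f) = Mul(Add(-3, Mul(-1, 3)), 1) = Mul(Add(-3, -3), 1) = Mul(-6, 1) = -6)
Add(Mul(-465, Pow(Function('k')(Mul(Add(-10, -8), Pow(Add(-7, 1), -1)), -5), -1)), Mul(-42, Pow(-99, -1))) = Add(Mul(-465, Pow(-6, -1)), Mul(-42, Pow(-99, -1))) = Add(Mul(-465, Rational(-1, 6)), Mul(-42, Rational(-1, 99))) = Add(Rational(155, 2), Rational(14, 33)) = Rational(5143, 66)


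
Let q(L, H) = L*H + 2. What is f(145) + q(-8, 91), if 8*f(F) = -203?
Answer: -6011/8 ≈ -751.38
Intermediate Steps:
f(F) = -203/8 (f(F) = (⅛)*(-203) = -203/8)
q(L, H) = 2 + H*L (q(L, H) = H*L + 2 = 2 + H*L)
f(145) + q(-8, 91) = -203/8 + (2 + 91*(-8)) = -203/8 + (2 - 728) = -203/8 - 726 = -6011/8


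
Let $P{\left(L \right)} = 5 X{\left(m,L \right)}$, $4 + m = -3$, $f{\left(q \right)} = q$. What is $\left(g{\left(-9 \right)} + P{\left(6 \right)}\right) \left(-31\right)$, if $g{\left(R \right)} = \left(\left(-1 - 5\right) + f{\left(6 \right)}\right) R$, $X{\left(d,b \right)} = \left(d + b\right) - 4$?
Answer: $775$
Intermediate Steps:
$m = -7$ ($m = -4 - 3 = -7$)
$X{\left(d,b \right)} = -4 + b + d$ ($X{\left(d,b \right)} = \left(b + d\right) - 4 = -4 + b + d$)
$g{\left(R \right)} = 0$ ($g{\left(R \right)} = \left(\left(-1 - 5\right) + 6\right) R = \left(-6 + 6\right) R = 0 R = 0$)
$P{\left(L \right)} = -55 + 5 L$ ($P{\left(L \right)} = 5 \left(-4 + L - 7\right) = 5 \left(-11 + L\right) = -55 + 5 L$)
$\left(g{\left(-9 \right)} + P{\left(6 \right)}\right) \left(-31\right) = \left(0 + \left(-55 + 5 \cdot 6\right)\right) \left(-31\right) = \left(0 + \left(-55 + 30\right)\right) \left(-31\right) = \left(0 - 25\right) \left(-31\right) = \left(-25\right) \left(-31\right) = 775$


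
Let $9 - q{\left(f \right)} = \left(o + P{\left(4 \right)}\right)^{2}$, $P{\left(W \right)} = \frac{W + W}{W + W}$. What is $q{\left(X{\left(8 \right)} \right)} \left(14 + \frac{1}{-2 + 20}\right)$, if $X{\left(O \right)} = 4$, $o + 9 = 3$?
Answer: $- \frac{2024}{9} \approx -224.89$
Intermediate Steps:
$o = -6$ ($o = -9 + 3 = -6$)
$P{\left(W \right)} = 1$ ($P{\left(W \right)} = \frac{2 W}{2 W} = 2 W \frac{1}{2 W} = 1$)
$q{\left(f \right)} = -16$ ($q{\left(f \right)} = 9 - \left(-6 + 1\right)^{2} = 9 - \left(-5\right)^{2} = 9 - 25 = -16$)
$q{\left(X{\left(8 \right)} \right)} \left(14 + \frac{1}{-2 + 20}\right) = - 16 \left(14 + \frac{1}{-2 + 20}\right) = - 16 \left(14 + \frac{1}{18}\right) = \left(-16\right) \frac{253}{18} = - \frac{2024}{9}$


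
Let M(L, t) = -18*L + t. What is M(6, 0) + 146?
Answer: 38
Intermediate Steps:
M(L, t) = t - 18*L
M(6, 0) + 146 = (0 - 18*6) + 146 = (0 - 108) + 146 = -108 + 146 = 38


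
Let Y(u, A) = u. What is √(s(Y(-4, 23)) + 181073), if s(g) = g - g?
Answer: √181073 ≈ 425.53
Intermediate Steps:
s(g) = 0
√(s(Y(-4, 23)) + 181073) = √(0 + 181073) = √181073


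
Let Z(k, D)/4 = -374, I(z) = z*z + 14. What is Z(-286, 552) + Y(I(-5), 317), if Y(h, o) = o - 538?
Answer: -1717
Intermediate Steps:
I(z) = 14 + z² (I(z) = z² + 14 = 14 + z²)
Y(h, o) = -538 + o
Z(k, D) = -1496 (Z(k, D) = 4*(-374) = -1496)
Z(-286, 552) + Y(I(-5), 317) = -1496 + (-538 + 317) = -1496 - 221 = -1717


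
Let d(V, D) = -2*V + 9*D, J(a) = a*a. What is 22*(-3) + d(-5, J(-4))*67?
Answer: 10252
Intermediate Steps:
J(a) = a**2
22*(-3) + d(-5, J(-4))*67 = 22*(-3) + (-2*(-5) + 9*(-4)**2)*67 = -66 + (10 + 9*16)*67 = -66 + (10 + 144)*67 = -66 + 154*67 = -66 + 10318 = 10252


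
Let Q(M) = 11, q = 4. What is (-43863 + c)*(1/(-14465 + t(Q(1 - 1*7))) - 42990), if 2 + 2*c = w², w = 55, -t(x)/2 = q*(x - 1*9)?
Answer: 52730852392273/28962 ≈ 1.8207e+9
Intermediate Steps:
t(x) = 72 - 8*x (t(x) = -8*(x - 1*9) = -8*(x - 9) = -8*(-9 + x) = -2*(-36 + 4*x) = 72 - 8*x)
c = 3023/2 (c = -1 + (½)*55² = -1 + (½)*3025 = -1 + 3025/2 = 3023/2 ≈ 1511.5)
(-43863 + c)*(1/(-14465 + t(Q(1 - 1*7))) - 42990) = (-43863 + 3023/2)*(1/(-14465 + (72 - 8*11)) - 42990) = -84703*(1/(-14465 + (72 - 88)) - 42990)/2 = -84703*(1/(-14465 - 16) - 42990)/2 = -84703*(1/(-14481) - 42990)/2 = -84703*(-1/14481 - 42990)/2 = -84703/2*(-622538191/14481) = 52730852392273/28962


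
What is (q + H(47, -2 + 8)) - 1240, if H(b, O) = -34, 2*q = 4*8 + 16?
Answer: -1250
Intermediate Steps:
q = 24 (q = (4*8 + 16)/2 = (32 + 16)/2 = (1/2)*48 = 24)
(q + H(47, -2 + 8)) - 1240 = (24 - 34) - 1240 = -10 - 1240 = -1250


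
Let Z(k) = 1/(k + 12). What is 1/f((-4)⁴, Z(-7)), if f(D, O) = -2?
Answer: -½ ≈ -0.50000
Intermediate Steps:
Z(k) = 1/(12 + k)
1/f((-4)⁴, Z(-7)) = 1/(-2) = -½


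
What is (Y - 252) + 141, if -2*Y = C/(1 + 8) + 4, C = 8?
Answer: -1021/9 ≈ -113.44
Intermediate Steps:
Y = -22/9 (Y = -(8/(1 + 8) + 4)/2 = -(8/9 + 4)/2 = -½*44/9 = -22/9 ≈ -2.4444)
(Y - 252) + 141 = (-22/9 - 252) + 141 = -2290/9 + 141 = -1021/9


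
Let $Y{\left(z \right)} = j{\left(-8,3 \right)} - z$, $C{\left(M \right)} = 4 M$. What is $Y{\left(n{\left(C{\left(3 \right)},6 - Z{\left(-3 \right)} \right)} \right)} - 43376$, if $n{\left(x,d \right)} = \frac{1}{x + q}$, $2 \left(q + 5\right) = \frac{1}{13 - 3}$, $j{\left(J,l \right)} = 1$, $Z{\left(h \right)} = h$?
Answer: $- \frac{6115895}{141} \approx -43375.0$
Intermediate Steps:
$q = - \frac{99}{20}$ ($q = -5 + \frac{1}{2 \left(13 - 3\right)} = -5 + \frac{1}{2 \cdot 10} = -5 + \frac{1}{2} \cdot \frac{1}{10} = -5 + \frac{1}{20} = - \frac{99}{20} \approx -4.95$)
$n{\left(x,d \right)} = \frac{1}{- \frac{99}{20} + x}$ ($n{\left(x,d \right)} = \frac{1}{x - \frac{99}{20}} = \frac{1}{- \frac{99}{20} + x}$)
$Y{\left(z \right)} = 1 - z$
$Y{\left(n{\left(C{\left(3 \right)},6 - Z{\left(-3 \right)} \right)} \right)} - 43376 = \left(1 - \frac{20}{-99 + 20 \cdot 4 \cdot 3}\right) - 43376 = \left(1 - \frac{20}{-99 + 20 \cdot 12}\right) - 43376 = \left(1 - \frac{20}{-99 + 240}\right) - 43376 = \left(1 - \frac{20}{141}\right) - 43376 = \frac{121}{141} - 43376 = - \frac{6115895}{141}$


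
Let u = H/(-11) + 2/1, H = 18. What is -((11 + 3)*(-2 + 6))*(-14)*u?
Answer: 3136/11 ≈ 285.09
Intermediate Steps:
u = 4/11 (u = 18/(-11) + 2/1 = 18*(-1/11) + 2*1 = -18/11 + 2 = 4/11 ≈ 0.36364)
-((11 + 3)*(-2 + 6))*(-14)*u = -((11 + 3)*(-2 + 6))*(-14)*4/11 = -(14*4)*(-14)*4/11 = -56*(-14)*4/11 = -(-784)*4/11 = -1*(-3136/11) = 3136/11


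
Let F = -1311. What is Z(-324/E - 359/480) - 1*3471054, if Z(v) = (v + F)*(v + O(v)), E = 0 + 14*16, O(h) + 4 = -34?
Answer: -38590912429751/11289600 ≈ -3.4183e+6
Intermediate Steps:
O(h) = -38 (O(h) = -4 - 34 = -38)
E = 224 (E = 0 + 224 = 224)
Z(v) = (-1311 + v)*(-38 + v) (Z(v) = (v - 1311)*(v - 38) = (-1311 + v)*(-38 + v))
Z(-324/E - 359/480) - 1*3471054 = (49818 + (-324/224 - 359/480)² - 1349*(-324/224 - 359/480)) - 1*3471054 = (49818 + (-324*1/224 - 359*1/480)² - 1349*(-324*1/224 - 359*1/480)) - 3471054 = (49818 + (-81/56 - 359/480)² - 1349*(-81/56 - 359/480)) - 3471054 = (49818 + (-7373/3360)² - 1349*(-7373/3360)) - 3471054 = (49818 + 54361129/11289600 + 9946177/3360) - 3471054 = 595898808649/11289600 - 3471054 = -38590912429751/11289600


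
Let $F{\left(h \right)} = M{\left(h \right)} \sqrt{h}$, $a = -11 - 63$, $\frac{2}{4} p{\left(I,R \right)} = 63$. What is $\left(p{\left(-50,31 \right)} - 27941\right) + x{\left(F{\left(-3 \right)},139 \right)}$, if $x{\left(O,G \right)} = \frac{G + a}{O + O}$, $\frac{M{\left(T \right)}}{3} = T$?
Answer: $-27815 + \frac{65 i \sqrt{3}}{54} \approx -27815.0 + 2.0849 i$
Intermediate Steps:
$M{\left(T \right)} = 3 T$
$p{\left(I,R \right)} = 126$ ($p{\left(I,R \right)} = 2 \cdot 63 = 126$)
$a = -74$ ($a = -11 - 63 = -74$)
$F{\left(h \right)} = 3 h^{\frac{3}{2}}$ ($F{\left(h \right)} = 3 h \sqrt{h} = 3 h^{\frac{3}{2}}$)
$x{\left(O,G \right)} = \frac{-74 + G}{2 O}$ ($x{\left(O,G \right)} = \frac{G - 74}{O + O} = \frac{-74 + G}{2 O}$)
$\left(p{\left(-50,31 \right)} - 27941\right) + x{\left(F{\left(-3 \right)},139 \right)} = \left(126 - 27941\right) + \frac{-74 + 139}{2 \cdot 3 \left(-3\right)^{\frac{3}{2}}} = -27815 + \frac{1}{2} \frac{1}{3 \left(- 3 i \sqrt{3}\right)} 65 = -27815 + \frac{1}{2} \frac{1}{\left(-9\right) i \sqrt{3}} \cdot 65 = -27815 + \frac{1}{2} \frac{i \sqrt{3}}{27} \cdot 65 = -27815 + \frac{65 i \sqrt{3}}{54}$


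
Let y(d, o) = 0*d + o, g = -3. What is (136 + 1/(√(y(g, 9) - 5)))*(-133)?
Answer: -36309/2 ≈ -18155.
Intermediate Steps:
y(d, o) = o (y(d, o) = 0 + o = o)
(136 + 1/(√(y(g, 9) - 5)))*(-133) = (136 + 1/(√(9 - 5)))*(-133) = (136 + 1/(√4))*(-133) = (136 + 1/2)*(-133) = (136 + ½)*(-133) = (273/2)*(-133) = -36309/2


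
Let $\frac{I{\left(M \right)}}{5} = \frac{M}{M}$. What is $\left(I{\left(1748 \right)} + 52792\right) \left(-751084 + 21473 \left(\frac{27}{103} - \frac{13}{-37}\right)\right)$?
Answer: $- \frac{148474522268250}{3811} \approx -3.8959 \cdot 10^{10}$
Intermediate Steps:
$I{\left(M \right)} = 5$ ($I{\left(M \right)} = 5 \frac{M}{M} = 5 \cdot 1 = 5$)
$\left(I{\left(1748 \right)} + 52792\right) \left(-751084 + 21473 \left(\frac{27}{103} - \frac{13}{-37}\right)\right) = \left(5 + 52792\right) \left(-751084 + 21473 \left(\frac{27}{103} - \frac{13}{-37}\right)\right) = 52797 \left(-751084 + 21473 \left(27 \cdot \frac{1}{103} - - \frac{13}{37}\right)\right) = 52797 \left(-751084 + 21473 \left(\frac{27}{103} + \frac{13}{37}\right)\right) = 52797 \left(-751084 + 21473 \cdot \frac{2338}{3811}\right) = 52797 \left(-751084 + \frac{50203874}{3811}\right) = 52797 \left(- \frac{2812177250}{3811}\right) = - \frac{148474522268250}{3811}$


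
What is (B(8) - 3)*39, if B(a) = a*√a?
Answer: -117 + 624*√2 ≈ 765.47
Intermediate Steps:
B(a) = a^(3/2)
(B(8) - 3)*39 = (8^(3/2) - 3)*39 = (16*√2 - 3)*39 = (-3 + 16*√2)*39 = -117 + 624*√2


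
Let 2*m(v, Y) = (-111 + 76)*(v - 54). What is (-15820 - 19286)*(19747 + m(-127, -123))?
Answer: -804436437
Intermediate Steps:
m(v, Y) = 945 - 35*v/2 (m(v, Y) = ((-111 + 76)*(v - 54))/2 = (-35*(-54 + v))/2 = (1890 - 35*v)/2 = 945 - 35*v/2)
(-15820 - 19286)*(19747 + m(-127, -123)) = (-15820 - 19286)*(19747 + (945 - 35/2*(-127))) = -35106*(19747 + (945 + 4445/2)) = -35106*(19747 + 6335/2) = -35106*45829/2 = -804436437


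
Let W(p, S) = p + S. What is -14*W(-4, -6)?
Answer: 140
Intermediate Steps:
W(p, S) = S + p
-14*W(-4, -6) = -14*(-6 - 4) = -14*(-10) = 140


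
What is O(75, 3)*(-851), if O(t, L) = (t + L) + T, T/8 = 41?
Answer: -345506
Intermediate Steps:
T = 328 (T = 8*41 = 328)
O(t, L) = 328 + L + t (O(t, L) = (t + L) + 328 = (L + t) + 328 = 328 + L + t)
O(75, 3)*(-851) = (328 + 3 + 75)*(-851) = 406*(-851) = -345506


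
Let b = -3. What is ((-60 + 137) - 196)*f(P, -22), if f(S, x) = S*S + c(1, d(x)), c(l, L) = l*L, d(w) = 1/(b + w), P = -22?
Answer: -1439781/25 ≈ -57591.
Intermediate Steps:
d(w) = 1/(-3 + w)
c(l, L) = L*l
f(S, x) = S² + 1/(-3 + x) (f(S, x) = S*S + 1/(-3 + x) = S² + 1/(-3 + x))
((-60 + 137) - 196)*f(P, -22) = ((-60 + 137) - 196)*((1 + (-22)²*(-3 - 22))/(-3 - 22)) = (77 - 196)*((1 + 484*(-25))/(-25)) = -(-119)*(1 - 12100)/25 = -(-119)*(-12099)/25 = -119*12099/25 = -1439781/25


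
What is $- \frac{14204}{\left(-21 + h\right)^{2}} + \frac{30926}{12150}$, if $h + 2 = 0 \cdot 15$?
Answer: $- \frac{78109373}{3213675} \approx -24.305$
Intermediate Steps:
$h = -2$ ($h = -2 + 0 \cdot 15 = -2 + 0 = -2$)
$- \frac{14204}{\left(-21 + h\right)^{2}} + \frac{30926}{12150} = - \frac{14204}{\left(-21 - 2\right)^{2}} + \frac{30926}{12150} = - \frac{14204}{\left(-23\right)^{2}} + 30926 \cdot \frac{1}{12150} = - \frac{14204}{529} + \frac{15463}{6075} = - \frac{78109373}{3213675}$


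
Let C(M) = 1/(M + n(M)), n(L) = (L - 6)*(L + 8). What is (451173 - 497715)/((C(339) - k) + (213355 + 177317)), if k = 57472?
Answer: -5393752380/38614548001 ≈ -0.13968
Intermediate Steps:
n(L) = (-6 + L)*(8 + L)
C(M) = 1/(-48 + M² + 3*M) (C(M) = 1/(M + (-48 + M² + 2*M)) = 1/(-48 + M² + 3*M))
(451173 - 497715)/((C(339) - k) + (213355 + 177317)) = (451173 - 497715)/((1/(-48 + 339² + 3*339) - 1*57472) + (213355 + 177317)) = -46542/((1/(-48 + 114921 + 1017) - 57472) + 390672) = -46542/((1/115890 - 57472) + 390672) = -46542/(-6660430079/115890 + 390672) = -46542/38614548001/115890 = -46542*115890/38614548001 = -5393752380/38614548001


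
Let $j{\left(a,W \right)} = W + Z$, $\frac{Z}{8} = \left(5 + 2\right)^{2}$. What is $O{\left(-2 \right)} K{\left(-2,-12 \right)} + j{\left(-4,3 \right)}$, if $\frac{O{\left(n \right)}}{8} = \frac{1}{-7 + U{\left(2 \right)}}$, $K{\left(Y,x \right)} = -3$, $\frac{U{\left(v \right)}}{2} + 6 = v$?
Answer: $\frac{1983}{5} \approx 396.6$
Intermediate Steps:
$U{\left(v \right)} = -12 + 2 v$
$Z = 392$ ($Z = 8 \left(5 + 2\right)^{2} = 8 \cdot 7^{2} = 8 \cdot 49 = 392$)
$O{\left(n \right)} = - \frac{8}{15}$ ($O{\left(n \right)} = \frac{8}{-7 + \left(-12 + 2 \cdot 2\right)} = \frac{8}{-7 + \left(-12 + 4\right)} = \frac{8}{-7 - 8} = \frac{8}{-15} = 8 \left(- \frac{1}{15}\right) = - \frac{8}{15}$)
$j{\left(a,W \right)} = 392 + W$ ($j{\left(a,W \right)} = W + 392 = 392 + W$)
$O{\left(-2 \right)} K{\left(-2,-12 \right)} + j{\left(-4,3 \right)} = \left(- \frac{8}{15}\right) \left(-3\right) + \left(392 + 3\right) = \frac{8}{5} + 395 = \frac{1983}{5}$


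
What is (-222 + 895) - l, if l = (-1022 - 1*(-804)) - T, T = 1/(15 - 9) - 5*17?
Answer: 4837/6 ≈ 806.17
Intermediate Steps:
T = -509/6 (T = 1/6 - 85 = ⅙ - 85 = -509/6 ≈ -84.833)
l = -799/6 (l = (-1022 - 1*(-804)) - 1*(-509/6) = (-1022 + 804) + 509/6 = -218 + 509/6 = -799/6 ≈ -133.17)
(-222 + 895) - l = (-222 + 895) - 1*(-799/6) = 673 + 799/6 = 4837/6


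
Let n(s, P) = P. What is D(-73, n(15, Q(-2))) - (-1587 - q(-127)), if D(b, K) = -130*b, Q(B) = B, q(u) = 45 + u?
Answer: 10995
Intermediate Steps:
D(-73, n(15, Q(-2))) - (-1587 - q(-127)) = -130*(-73) - (-1587 - (45 - 127)) = 9490 - (-1587 - 1*(-82)) = 9490 - (-1587 + 82) = 9490 - 1*(-1505) = 9490 + 1505 = 10995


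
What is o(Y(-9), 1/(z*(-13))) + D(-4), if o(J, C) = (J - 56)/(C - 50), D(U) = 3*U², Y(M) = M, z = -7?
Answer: 224267/4549 ≈ 49.300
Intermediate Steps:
o(J, C) = (-56 + J)/(-50 + C)
o(Y(-9), 1/(z*(-13))) + D(-4) = (-56 - 9)/(-50 + 1/(-7*(-13))) + 3*(-4)² = -65/(-50 + 1/91) + 3*16 = -65/(-50 + 1/91) + 48 = -65/(-4549/91) + 48 = -91/4549*(-65) + 48 = 5915/4549 + 48 = 224267/4549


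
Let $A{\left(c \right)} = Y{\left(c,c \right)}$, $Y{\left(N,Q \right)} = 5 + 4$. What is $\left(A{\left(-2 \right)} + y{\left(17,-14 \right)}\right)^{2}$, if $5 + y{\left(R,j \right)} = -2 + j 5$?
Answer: $4624$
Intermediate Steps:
$Y{\left(N,Q \right)} = 9$
$A{\left(c \right)} = 9$
$y{\left(R,j \right)} = -7 + 5 j$ ($y{\left(R,j \right)} = -5 + \left(-2 + j 5\right) = -5 + \left(-2 + 5 j\right) = -7 + 5 j$)
$\left(A{\left(-2 \right)} + y{\left(17,-14 \right)}\right)^{2} = \left(9 + \left(-7 + 5 \left(-14\right)\right)\right)^{2} = \left(9 - 77\right)^{2} = \left(-68\right)^{2} = 4624$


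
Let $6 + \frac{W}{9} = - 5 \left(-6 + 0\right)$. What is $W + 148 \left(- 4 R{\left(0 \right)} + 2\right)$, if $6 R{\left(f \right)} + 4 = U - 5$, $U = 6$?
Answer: $808$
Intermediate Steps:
$W = 216$ ($W = -54 + 9 \left(- 5 \left(-6 + 0\right)\right) = -54 + 9 \left(\left(-5\right) \left(-6\right)\right) = -54 + 9 \cdot 30 = -54 + 270 = 216$)
$R{\left(f \right)} = - \frac{1}{2}$ ($R{\left(f \right)} = - \frac{2}{3} + \frac{6 - 5}{6} = - \frac{2}{3} + \frac{1}{6} \cdot 1 = - \frac{2}{3} + \frac{1}{6} = - \frac{1}{2}$)
$W + 148 \left(- 4 R{\left(0 \right)} + 2\right) = 216 + 148 \left(\left(-4\right) \left(- \frac{1}{2}\right) + 2\right) = 216 + 148 \left(2 + 2\right) = 216 + 148 \cdot 4 = 216 + 592 = 808$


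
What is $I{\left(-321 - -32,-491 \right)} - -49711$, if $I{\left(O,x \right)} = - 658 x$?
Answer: $372789$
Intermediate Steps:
$I{\left(-321 - -32,-491 \right)} - -49711 = \left(-658\right) \left(-491\right) - -49711 = 323078 + 49711 = 372789$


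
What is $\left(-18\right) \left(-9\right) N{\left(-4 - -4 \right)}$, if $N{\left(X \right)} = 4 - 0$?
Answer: $648$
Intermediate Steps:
$N{\left(X \right)} = 4$ ($N{\left(X \right)} = 4 + 0 = 4$)
$\left(-18\right) \left(-9\right) N{\left(-4 - -4 \right)} = \left(-18\right) \left(-9\right) 4 = 162 \cdot 4 = 648$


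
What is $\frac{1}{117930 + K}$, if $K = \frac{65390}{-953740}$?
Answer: $\frac{95374}{11247449281} \approx 8.4796 \cdot 10^{-6}$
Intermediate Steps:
$K = - \frac{6539}{95374}$ ($K = 65390 \left(- \frac{1}{953740}\right) = - \frac{6539}{95374} \approx -0.068562$)
$\frac{1}{117930 + K} = \frac{1}{117930 - \frac{6539}{95374}} = \frac{1}{\frac{11247449281}{95374}} = \frac{95374}{11247449281}$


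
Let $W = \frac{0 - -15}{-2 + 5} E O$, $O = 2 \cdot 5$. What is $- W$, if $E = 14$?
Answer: $-700$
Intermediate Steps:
$O = 10$
$W = 700$ ($W = \frac{0 - -15}{-2 + 5} \cdot 14 \cdot 10 = \frac{0 + 15}{3} \cdot 14 \cdot 10 = 15 \cdot \frac{1}{3} \cdot 14 \cdot 10 = 5 \cdot 14 \cdot 10 = 70 \cdot 10 = 700$)
$- W = \left(-1\right) 700 = -700$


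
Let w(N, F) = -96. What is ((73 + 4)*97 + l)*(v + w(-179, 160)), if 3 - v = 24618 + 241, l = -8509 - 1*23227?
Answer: 605510184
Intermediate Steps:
l = -31736 (l = -8509 - 23227 = -31736)
v = -24856 (v = 3 - (24618 + 241) = 3 - 1*24859 = 3 - 24859 = -24856)
((73 + 4)*97 + l)*(v + w(-179, 160)) = ((73 + 4)*97 - 31736)*(-24856 - 96) = (77*97 - 31736)*(-24952) = (7469 - 31736)*(-24952) = -24267*(-24952) = 605510184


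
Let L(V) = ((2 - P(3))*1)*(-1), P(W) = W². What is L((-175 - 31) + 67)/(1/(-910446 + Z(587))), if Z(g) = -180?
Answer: -6374382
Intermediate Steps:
L(V) = 7 (L(V) = ((2 - 1*3²)*1)*(-1) = ((2 - 1*9)*1)*(-1) = ((2 - 9)*1)*(-1) = -7*1*(-1) = -7*(-1) = 7)
L((-175 - 31) + 67)/(1/(-910446 + Z(587))) = 7/(1/(-910446 - 180)) = 7/(1/(-910626)) = 7/(-1/910626) = 7*(-910626) = -6374382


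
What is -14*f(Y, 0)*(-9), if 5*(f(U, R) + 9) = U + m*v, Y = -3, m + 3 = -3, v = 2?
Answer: -1512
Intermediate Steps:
m = -6 (m = -3 - 3 = -6)
f(U, R) = -57/5 + U/5 (f(U, R) = -9 + (U - 6*2)/5 = -9 + (U - 12)/5 = -9 + (-12 + U)/5 = -9 + (-12/5 + U/5) = -57/5 + U/5)
-14*f(Y, 0)*(-9) = -14*(-57/5 + (⅕)*(-3))*(-9) = -14*(-57/5 - ⅗)*(-9) = -14*(-12)*(-9) = 168*(-9) = -1512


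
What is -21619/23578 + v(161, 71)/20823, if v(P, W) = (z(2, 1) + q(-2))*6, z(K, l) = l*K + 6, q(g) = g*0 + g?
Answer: -149774543/163654898 ≈ -0.91518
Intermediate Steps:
q(g) = g (q(g) = 0 + g = g)
z(K, l) = 6 + K*l (z(K, l) = K*l + 6 = 6 + K*l)
v(P, W) = 36 (v(P, W) = ((6 + 2*1) - 2)*6 = ((6 + 2) - 2)*6 = (8 - 2)*6 = 6*6 = 36)
-21619/23578 + v(161, 71)/20823 = -21619/23578 + 36/20823 = -21619*1/23578 + 36*(1/20823) = -21619/23578 + 12/6941 = -149774543/163654898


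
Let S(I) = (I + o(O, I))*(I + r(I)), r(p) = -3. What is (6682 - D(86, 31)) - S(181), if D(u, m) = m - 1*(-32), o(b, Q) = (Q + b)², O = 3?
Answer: -6051967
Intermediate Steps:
D(u, m) = 32 + m (D(u, m) = m + 32 = 32 + m)
S(I) = (-3 + I)*(I + (3 + I)²) (S(I) = (I + (I + 3)²)*(I - 3) = (I + (3 + I)²)*(-3 + I) = (-3 + I)*(I + (3 + I)²))
(6682 - D(86, 31)) - S(181) = (6682 - (32 + 31)) - (-27 + 181³ - 12*181 + 4*181²) = (6682 - 1*63) - (-27 + 5929741 - 2172 + 4*32761) = (6682 - 63) - (-27 + 5929741 - 2172 + 131044) = 6619 - 1*6058586 = 6619 - 6058586 = -6051967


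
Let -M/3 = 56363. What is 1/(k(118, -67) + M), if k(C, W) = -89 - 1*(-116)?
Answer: -1/169062 ≈ -5.9150e-6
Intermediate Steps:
k(C, W) = 27 (k(C, W) = -89 + 116 = 27)
M = -169089 (M = -3*56363 = -169089)
1/(k(118, -67) + M) = 1/(27 - 169089) = 1/(-169062) = -1/169062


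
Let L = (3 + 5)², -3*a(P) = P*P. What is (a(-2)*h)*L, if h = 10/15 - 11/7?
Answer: 4864/63 ≈ 77.206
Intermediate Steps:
a(P) = -P²/3 (a(P) = -P*P/3 = -P²/3)
h = -19/21 (h = 10*(1/15) - 11*⅐ = ⅔ - 11/7 = -19/21 ≈ -0.90476)
L = 64 (L = 8² = 64)
(a(-2)*h)*L = (-⅓*(-2)²*(-19/21))*64 = (-⅓*4*(-19/21))*64 = -4/3*(-19/21)*64 = (76/63)*64 = 4864/63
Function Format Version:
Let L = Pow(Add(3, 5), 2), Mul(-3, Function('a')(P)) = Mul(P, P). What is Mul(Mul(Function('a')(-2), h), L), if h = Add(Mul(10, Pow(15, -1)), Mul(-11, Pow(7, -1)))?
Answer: Rational(4864, 63) ≈ 77.206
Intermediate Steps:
Function('a')(P) = Mul(Rational(-1, 3), Pow(P, 2)) (Function('a')(P) = Mul(Rational(-1, 3), Mul(P, P)) = Mul(Rational(-1, 3), Pow(P, 2)))
h = Rational(-19, 21) (h = Add(Mul(10, Rational(1, 15)), Mul(-11, Rational(1, 7))) = Add(Rational(2, 3), Rational(-11, 7)) = Rational(-19, 21) ≈ -0.90476)
L = 64 (L = Pow(8, 2) = 64)
Mul(Mul(Function('a')(-2), h), L) = Mul(Mul(Mul(Rational(-1, 3), Pow(-2, 2)), Rational(-19, 21)), 64) = Mul(Mul(Mul(Rational(-1, 3), 4), Rational(-19, 21)), 64) = Mul(Mul(Rational(-4, 3), Rational(-19, 21)), 64) = Mul(Rational(76, 63), 64) = Rational(4864, 63)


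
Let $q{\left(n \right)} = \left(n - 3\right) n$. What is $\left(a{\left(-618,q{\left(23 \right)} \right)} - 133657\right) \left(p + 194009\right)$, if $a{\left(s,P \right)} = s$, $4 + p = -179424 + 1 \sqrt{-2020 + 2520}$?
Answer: $-1957863775 - 1342750 \sqrt{5} \approx -1.9609 \cdot 10^{9}$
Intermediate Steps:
$q{\left(n \right)} = n \left(-3 + n\right)$ ($q{\left(n \right)} = \left(-3 + n\right) n = n \left(-3 + n\right)$)
$p = -179428 + 10 \sqrt{5}$ ($p = -4 - \left(179424 - \sqrt{-2020 + 2520}\right) = -4 - \left(179424 - \sqrt{500}\right) = -4 - \left(179424 - 10 \sqrt{5}\right) = -179428 + 10 \sqrt{5} \approx -1.7941 \cdot 10^{5}$)
$\left(a{\left(-618,q{\left(23 \right)} \right)} - 133657\right) \left(p + 194009\right) = \left(-618 - 133657\right) \left(\left(-179428 + 10 \sqrt{5}\right) + 194009\right) = - 134275 \left(14581 + 10 \sqrt{5}\right) = -1957863775 - 1342750 \sqrt{5}$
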